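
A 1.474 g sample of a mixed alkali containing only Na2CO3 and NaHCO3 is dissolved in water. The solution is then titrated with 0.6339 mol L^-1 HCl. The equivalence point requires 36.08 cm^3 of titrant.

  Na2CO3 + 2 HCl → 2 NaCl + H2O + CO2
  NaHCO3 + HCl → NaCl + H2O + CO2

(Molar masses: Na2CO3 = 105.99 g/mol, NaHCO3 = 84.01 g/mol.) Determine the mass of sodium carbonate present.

n(HCl) = 0.03608 × 0.6339 = 0.02287 mol
Let x = n(Na2CO3), y = n(NaHCO3).
Titrant: 2x + 1y = 0.02287;  mass: 105.99x + 84.01y = 1.474
Solving, x = 7.213 × 10^-3 mol, y = 8.446 × 10^-3 mol
mass of Na2CO3 = 7.213 × 10^-3 × 105.99 = 0.7645 g

0.7645 g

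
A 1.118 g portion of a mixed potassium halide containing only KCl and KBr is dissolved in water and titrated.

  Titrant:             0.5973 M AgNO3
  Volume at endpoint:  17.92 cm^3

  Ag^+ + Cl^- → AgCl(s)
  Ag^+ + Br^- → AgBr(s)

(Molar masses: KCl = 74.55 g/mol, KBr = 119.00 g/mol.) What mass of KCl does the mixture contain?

0.2612 g

n(AgNO3) = 0.01792 × 0.5973 = 0.01070 mol
Let x = n(KCl), y = n(KBr).
Titrant: 1x + 1y = 0.01070;  mass: 74.55x + 119.00y = 1.118
Solving, x = 3.503 × 10^-3 mol, y = 7.200 × 10^-3 mol
mass of KCl = 3.503 × 10^-3 × 74.55 = 0.2612 g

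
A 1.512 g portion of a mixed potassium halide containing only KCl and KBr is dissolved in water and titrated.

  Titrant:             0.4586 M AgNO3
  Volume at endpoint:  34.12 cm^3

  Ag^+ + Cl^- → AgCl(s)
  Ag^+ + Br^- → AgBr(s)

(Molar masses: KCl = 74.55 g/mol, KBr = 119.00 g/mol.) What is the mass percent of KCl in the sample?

38.83 %

n(AgNO3) = 0.03412 × 0.4586 = 0.01565 mol
Let x = n(KCl), y = n(KBr).
Titrant: 1x + 1y = 0.01565;  mass: 74.55x + 119.00y = 1.512
Solving, x = 7.875 × 10^-3 mol, y = 7.772 × 10^-3 mol
mass of KCl = 7.875 × 10^-3 × 74.55 = 0.5871 g
% KCl = 0.5871 / 1.512 × 100 = 38.83 %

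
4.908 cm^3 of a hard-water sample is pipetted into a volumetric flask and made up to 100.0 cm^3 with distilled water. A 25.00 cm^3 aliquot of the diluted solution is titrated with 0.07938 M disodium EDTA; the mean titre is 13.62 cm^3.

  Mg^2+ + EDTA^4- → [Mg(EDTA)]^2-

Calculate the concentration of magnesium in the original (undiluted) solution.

0.8811 M

n(EDTA) = 0.01362 × 0.07938 = 1.081 × 10^-3 mol
n(Mg2+) in the aliquot = 1.081 × 10^-3 mol (1:1 ratio)
[Mg2+]_dilute = 1.081 × 10^-3 / 0.02500 = 0.04325 mol/L
Dilution factor = 100.0 / 4.908 = 20.37
[Mg2+]_stock = 0.04325 × 20.37 = 0.8811 mol/L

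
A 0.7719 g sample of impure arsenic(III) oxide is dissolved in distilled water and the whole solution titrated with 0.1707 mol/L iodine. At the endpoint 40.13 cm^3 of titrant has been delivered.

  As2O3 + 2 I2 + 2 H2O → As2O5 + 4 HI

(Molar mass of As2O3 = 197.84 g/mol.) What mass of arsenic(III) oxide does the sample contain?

n(I2) = 0.04013 L × 0.1707 mol/L = 6.850 × 10^-3 mol
From the 1:2 ratio, n(As2O3) = 1/2 × 6.850 × 10^-3 = 3.425 × 10^-3 mol
mass of As2O3 = 3.425 × 10^-3 × 197.84 g/mol = 0.6776 g

0.6776 g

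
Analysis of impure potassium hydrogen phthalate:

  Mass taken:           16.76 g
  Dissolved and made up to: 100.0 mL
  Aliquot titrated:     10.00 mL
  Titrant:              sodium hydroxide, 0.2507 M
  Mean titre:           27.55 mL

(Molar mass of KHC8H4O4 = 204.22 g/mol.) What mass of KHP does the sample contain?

KHC8H4O4 + NaOH → KNaC8H4O4 + H2O
n(NaOH) per titration = 0.02755 × 0.2507 = 6.907 × 10^-3 mol
n(KHC8H4O4) in each aliquot = 6.907 × 10^-3 mol (1:1 ratio)
n(KHC8H4O4) in the whole flask = 6.907 × 10^-3 × 100.0/10.00 = 0.06907 mol
mass of KHC8H4O4 = 0.06907 × 204.22 = 14.11 g

14.11 g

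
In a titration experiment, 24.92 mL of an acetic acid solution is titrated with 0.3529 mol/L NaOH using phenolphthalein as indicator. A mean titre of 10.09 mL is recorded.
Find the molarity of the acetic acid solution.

CH3COOH + NaOH → CH3COONa + H2O
n(NaOH) = 0.01009 L × 0.3529 mol/L = 3.561 × 10^-3 mol
n(CH3COOH) = 3.561 × 10^-3 mol (1:1 mole ratio)
[CH3COOH] = 3.561 × 10^-3 mol / 0.02492 L = 0.1429 mol/L

0.1429 mol/L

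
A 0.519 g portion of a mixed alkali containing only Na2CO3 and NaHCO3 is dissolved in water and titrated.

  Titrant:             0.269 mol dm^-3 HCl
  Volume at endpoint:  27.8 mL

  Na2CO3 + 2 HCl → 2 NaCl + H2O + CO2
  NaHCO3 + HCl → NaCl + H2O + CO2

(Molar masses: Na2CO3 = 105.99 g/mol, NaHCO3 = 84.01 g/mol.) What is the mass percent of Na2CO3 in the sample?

n(HCl) = 0.0278 × 0.269 = 7.48 × 10^-3 mol
Let x = n(Na2CO3), y = n(NaHCO3).
Titrant: 2x + 1y = 7.48 × 10^-3;  mass: 105.99x + 84.01y = 0.519
Solving, x = 1.76 × 10^-3 mol, y = 3.96 × 10^-3 mol
mass of Na2CO3 = 1.76 × 10^-3 × 105.99 = 0.187 g
% Na2CO3 = 0.187 / 0.519 × 100 = 36.0 %

36.0 %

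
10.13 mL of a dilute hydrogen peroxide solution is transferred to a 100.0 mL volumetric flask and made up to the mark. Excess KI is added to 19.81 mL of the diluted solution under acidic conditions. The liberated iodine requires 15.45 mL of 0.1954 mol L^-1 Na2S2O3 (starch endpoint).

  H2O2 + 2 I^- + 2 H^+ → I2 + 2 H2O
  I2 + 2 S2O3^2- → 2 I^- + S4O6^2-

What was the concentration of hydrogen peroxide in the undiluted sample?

n(S2O3^2-) = 0.01545 × 0.1954 = 3.019 × 10^-3 mol
n(I2) = n(S2O3^2-)/2 = 1.509 × 10^-3 mol
n(H2O2) in the aliquot = 1.509 × 10^-3 mol (1:1 ratio)
[H2O2]_dilute = 1.509 × 10^-3 / 0.01981 = 0.07620 mol/L
[H2O2]_original = 0.07620 × 100.0/10.13 = 0.7522 mol/L

0.7522 mol/L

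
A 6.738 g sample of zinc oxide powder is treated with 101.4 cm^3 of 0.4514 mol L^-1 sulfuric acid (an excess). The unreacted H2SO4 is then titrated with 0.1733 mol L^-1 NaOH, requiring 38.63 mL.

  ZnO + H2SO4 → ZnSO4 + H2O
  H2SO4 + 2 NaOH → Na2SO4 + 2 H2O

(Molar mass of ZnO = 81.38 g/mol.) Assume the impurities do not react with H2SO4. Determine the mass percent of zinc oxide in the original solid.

51.24 %

n(H2SO4) added = 0.1014 × 0.4514 = 0.04577 mol
n(NaOH) used in back-titration = 0.03863 × 0.1733 = 6.695 × 10^-3 mol
From the 1:2 ratio, n(H2SO4) left over = 1/2 × 6.695 × 10^-3 = 3.347 × 10^-3 mol
n(H2SO4) consumed by analyte = 0.04577 − 3.347 × 10^-3 = 0.04242 mol
n(ZnO) = 0.04242 mol (1:1 ratio)
mass of ZnO = 0.04242 × 81.38 = 3.453 g
% ZnO = 3.453 / 6.738 × 100 = 51.24 %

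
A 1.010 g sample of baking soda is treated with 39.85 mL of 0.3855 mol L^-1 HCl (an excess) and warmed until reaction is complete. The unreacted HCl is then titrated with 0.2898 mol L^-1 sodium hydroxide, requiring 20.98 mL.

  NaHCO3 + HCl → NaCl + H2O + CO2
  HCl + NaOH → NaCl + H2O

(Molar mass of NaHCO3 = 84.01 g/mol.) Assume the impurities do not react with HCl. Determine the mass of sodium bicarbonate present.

n(HCl) added = 0.03985 × 0.3855 = 0.01536 mol
n(NaOH) used in back-titration = 0.02098 × 0.2898 = 6.080 × 10^-3 mol
n(HCl) left over = 6.080 × 10^-3 mol (1:1 ratio)
n(HCl) consumed by analyte = 0.01536 − 6.080 × 10^-3 = 9.282 × 10^-3 mol
n(NaHCO3) = 9.282 × 10^-3 mol (1:1 ratio)
mass of NaHCO3 = 9.282 × 10^-3 × 84.01 = 0.7798 g

0.7798 g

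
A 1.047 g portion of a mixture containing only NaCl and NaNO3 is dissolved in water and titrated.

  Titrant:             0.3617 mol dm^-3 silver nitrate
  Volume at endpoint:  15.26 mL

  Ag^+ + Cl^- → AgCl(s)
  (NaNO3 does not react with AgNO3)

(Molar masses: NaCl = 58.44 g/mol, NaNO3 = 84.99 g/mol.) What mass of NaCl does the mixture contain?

0.3226 g

n(AgNO3) = 0.01526 × 0.3617 = 5.520 × 10^-3 mol
Let x = n(NaCl), y = n(NaNO3).
Titrant: 1x = 5.520 × 10^-3;  mass: 58.44x + 84.99y = 1.047
Solving, x = 5.520 × 10^-3 mol, y = 8.524 × 10^-3 mol
mass of NaCl = 5.520 × 10^-3 × 58.44 = 0.3226 g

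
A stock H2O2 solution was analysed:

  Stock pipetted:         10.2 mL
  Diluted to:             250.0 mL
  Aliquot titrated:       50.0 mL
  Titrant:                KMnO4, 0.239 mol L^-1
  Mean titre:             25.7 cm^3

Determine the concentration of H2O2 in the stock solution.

2 MnO4^- + 5 H2O2 + 6 H^+ → 2 Mn^2+ + 5 O2 + 8 H2O
n(KMnO4) = 0.0257 × 0.239 = 6.14 × 10^-3 mol
From the 5:2 ratio, n(H2O2) in the aliquot = 5/2 × 6.14 × 10^-3 = 0.0154 mol
[H2O2]_dilute = 0.0154 / 0.0500 = 0.307 mol/L
Dilution factor = 250.0 / 10.2 = 24.51
[H2O2]_stock = 0.307 × 24.51 = 7.53 mol/L

7.53 mol/L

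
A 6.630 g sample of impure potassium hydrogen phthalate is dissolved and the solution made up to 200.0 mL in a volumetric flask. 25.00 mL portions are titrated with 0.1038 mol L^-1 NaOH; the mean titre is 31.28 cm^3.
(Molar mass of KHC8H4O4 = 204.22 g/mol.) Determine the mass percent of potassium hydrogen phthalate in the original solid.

80.01 %

KHC8H4O4 + NaOH → KNaC8H4O4 + H2O
n(NaOH) per titration = 0.03128 × 0.1038 = 3.247 × 10^-3 mol
n(KHC8H4O4) in each aliquot = 3.247 × 10^-3 mol (1:1 ratio)
n(KHC8H4O4) in the whole flask = 3.247 × 10^-3 × 200.0/25.00 = 0.02597 mol
mass of KHC8H4O4 = 0.02597 × 204.22 = 5.305 g
% KHC8H4O4 = 5.305 / 6.630 × 100 = 80.01 %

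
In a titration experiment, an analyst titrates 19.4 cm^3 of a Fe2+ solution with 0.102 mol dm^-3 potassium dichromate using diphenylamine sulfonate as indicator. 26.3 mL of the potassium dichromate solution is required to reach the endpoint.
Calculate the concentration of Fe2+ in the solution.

0.830 mol/L

Cr2O7^2- + 6 Fe^2+ + 14 H^+ → 2 Cr^3+ + 6 Fe^3+ + 7 H2O
n(K2Cr2O7) = 0.0263 L × 0.102 mol/L = 2.68 × 10^-3 mol
From the 6:1 mole ratio, n(Fe2+) = 6/1 × 2.68 × 10^-3 = 0.0161 mol
[Fe2+] = 0.0161 mol / 0.0194 L = 0.830 mol/L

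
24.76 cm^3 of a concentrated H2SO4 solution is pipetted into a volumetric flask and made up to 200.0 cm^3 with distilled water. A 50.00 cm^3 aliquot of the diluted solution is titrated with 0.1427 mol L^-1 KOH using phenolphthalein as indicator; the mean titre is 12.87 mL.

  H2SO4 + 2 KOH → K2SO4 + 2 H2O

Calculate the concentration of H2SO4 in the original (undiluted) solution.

n(KOH) = 0.01287 × 0.1427 = 1.837 × 10^-3 mol
From the 1:2 ratio, n(H2SO4) in the aliquot = 1/2 × 1.837 × 10^-3 = 9.183 × 10^-4 mol
[H2SO4]_dilute = 9.183 × 10^-4 / 0.05000 = 0.01837 mol/L
Dilution factor = 200.0 / 24.76 = 8.078
[H2SO4]_stock = 0.01837 × 8.078 = 0.1483 mol/L

0.1483 mol/L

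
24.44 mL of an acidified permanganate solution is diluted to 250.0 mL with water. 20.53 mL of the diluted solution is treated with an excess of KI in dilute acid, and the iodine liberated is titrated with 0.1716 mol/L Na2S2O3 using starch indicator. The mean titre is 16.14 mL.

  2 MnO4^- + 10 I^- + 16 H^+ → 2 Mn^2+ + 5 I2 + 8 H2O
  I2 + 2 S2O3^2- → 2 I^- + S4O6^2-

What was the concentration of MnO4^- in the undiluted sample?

n(S2O3^2-) = 0.01614 × 0.1716 = 2.770 × 10^-3 mol
n(I2) = n(S2O3^2-)/2 = 1.385 × 10^-3 mol
From the 2:5 ratio, n(MnO4^-) in the aliquot = 2/5 × 1.385 × 10^-3 = 5.539 × 10^-4 mol
[MnO4^-]_dilute = 5.539 × 10^-4 / 0.02053 = 0.02698 mol/L
[MnO4^-]_original = 0.02698 × 250.0/24.44 = 0.2760 mol/L

0.2760 mol/L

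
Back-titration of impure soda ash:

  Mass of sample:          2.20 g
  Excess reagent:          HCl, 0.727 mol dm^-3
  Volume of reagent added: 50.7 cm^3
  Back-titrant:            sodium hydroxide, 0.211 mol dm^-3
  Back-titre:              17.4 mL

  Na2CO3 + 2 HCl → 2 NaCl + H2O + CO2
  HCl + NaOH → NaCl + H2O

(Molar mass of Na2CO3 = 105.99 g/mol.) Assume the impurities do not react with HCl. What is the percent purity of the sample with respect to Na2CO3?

n(HCl) added = 0.0507 × 0.727 = 0.0369 mol
n(NaOH) used in back-titration = 0.0174 × 0.211 = 3.67 × 10^-3 mol
n(HCl) left over = 3.67 × 10^-3 mol (1:1 ratio)
n(HCl) consumed by analyte = 0.0369 − 3.67 × 10^-3 = 0.0332 mol
From the 1:2 ratio, n(Na2CO3) = 1/2 × 0.0332 = 0.0166 mol
mass of Na2CO3 = 0.0166 × 105.99 = 1.76 g
% Na2CO3 = 1.76 / 2.20 × 100 = 79.9 %

79.9 %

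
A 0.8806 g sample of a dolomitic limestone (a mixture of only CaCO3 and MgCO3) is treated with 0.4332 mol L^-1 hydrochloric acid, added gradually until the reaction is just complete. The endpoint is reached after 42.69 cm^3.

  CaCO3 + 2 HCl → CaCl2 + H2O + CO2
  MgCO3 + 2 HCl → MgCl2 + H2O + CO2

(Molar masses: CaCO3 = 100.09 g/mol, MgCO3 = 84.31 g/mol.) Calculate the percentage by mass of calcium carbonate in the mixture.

72.76 %

n(HCl) = 0.04269 × 0.4332 = 0.01849 mol
Let x = n(CaCO3), y = n(MgCO3).
Titrant: 2x + 2y = 0.01849;  mass: 100.09x + 84.31y = 0.8806
Solving, x = 6.401 × 10^-3 mol, y = 2.845 × 10^-3 mol
mass of CaCO3 = 6.401 × 10^-3 × 100.09 = 0.6407 g
% CaCO3 = 0.6407 / 0.8806 × 100 = 72.76 %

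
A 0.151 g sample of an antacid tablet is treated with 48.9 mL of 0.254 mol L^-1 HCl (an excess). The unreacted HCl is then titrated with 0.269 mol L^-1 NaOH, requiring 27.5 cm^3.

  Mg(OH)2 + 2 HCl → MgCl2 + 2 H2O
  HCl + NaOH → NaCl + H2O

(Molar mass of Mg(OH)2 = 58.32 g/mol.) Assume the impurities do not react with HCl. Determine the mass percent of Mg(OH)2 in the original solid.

n(HCl) added = 0.0489 × 0.254 = 0.0124 mol
n(NaOH) used in back-titration = 0.0275 × 0.269 = 7.40 × 10^-3 mol
n(HCl) left over = 7.40 × 10^-3 mol (1:1 ratio)
n(HCl) consumed by analyte = 0.0124 − 7.40 × 10^-3 = 5.02 × 10^-3 mol
From the 1:2 ratio, n(Mg(OH)2) = 1/2 × 5.02 × 10^-3 = 2.51 × 10^-3 mol
mass of Mg(OH)2 = 2.51 × 10^-3 × 58.32 = 0.146 g
% Mg(OH)2 = 0.146 / 0.151 × 100 = 97.0 %

97.0 %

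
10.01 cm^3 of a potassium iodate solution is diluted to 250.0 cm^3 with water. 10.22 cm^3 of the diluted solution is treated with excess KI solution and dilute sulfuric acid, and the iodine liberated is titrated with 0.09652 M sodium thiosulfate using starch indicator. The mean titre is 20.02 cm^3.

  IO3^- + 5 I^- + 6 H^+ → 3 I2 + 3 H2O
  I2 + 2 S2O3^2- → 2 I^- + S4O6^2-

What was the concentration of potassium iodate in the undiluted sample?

0.7870 M

n(S2O3^2-) = 0.02002 × 0.09652 = 1.932 × 10^-3 mol
n(I2) = n(S2O3^2-)/2 = 9.662 × 10^-4 mol
From the 1:3 ratio, n(IO3^-) in the aliquot = 1/3 × 9.662 × 10^-4 = 3.221 × 10^-4 mol
[IO3^-]_dilute = 3.221 × 10^-4 / 0.01022 = 0.03151 mol/L
[IO3^-]_original = 0.03151 × 250.0/10.01 = 0.7870 mol/L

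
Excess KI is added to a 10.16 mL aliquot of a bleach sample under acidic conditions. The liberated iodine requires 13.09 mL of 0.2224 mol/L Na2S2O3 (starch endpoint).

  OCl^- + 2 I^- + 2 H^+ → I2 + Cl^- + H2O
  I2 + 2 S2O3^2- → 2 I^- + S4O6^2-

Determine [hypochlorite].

0.1433 mol/L

n(S2O3^2-) = 0.01309 × 0.2224 = 2.911 × 10^-3 mol
n(I2) = n(S2O3^2-)/2 = 1.456 × 10^-3 mol
n(OCl^-) in the aliquot = 1.456 × 10^-3 mol (1:1 ratio)
[OCl^-] = 1.456 × 10^-3 / 0.01016 = 0.1433 mol/L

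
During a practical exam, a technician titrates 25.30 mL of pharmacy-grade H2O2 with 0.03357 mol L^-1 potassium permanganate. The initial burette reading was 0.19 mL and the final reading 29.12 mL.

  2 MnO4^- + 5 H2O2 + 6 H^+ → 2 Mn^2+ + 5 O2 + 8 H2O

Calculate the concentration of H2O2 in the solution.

0.09597 mol/L

n(KMnO4) = 0.02893 L × 0.03357 mol/L = 9.712 × 10^-4 mol
From the 5:2 mole ratio, n(H2O2) = 5/2 × 9.712 × 10^-4 = 2.428 × 10^-3 mol
[H2O2] = 2.428 × 10^-3 mol / 0.02530 L = 0.09597 mol/L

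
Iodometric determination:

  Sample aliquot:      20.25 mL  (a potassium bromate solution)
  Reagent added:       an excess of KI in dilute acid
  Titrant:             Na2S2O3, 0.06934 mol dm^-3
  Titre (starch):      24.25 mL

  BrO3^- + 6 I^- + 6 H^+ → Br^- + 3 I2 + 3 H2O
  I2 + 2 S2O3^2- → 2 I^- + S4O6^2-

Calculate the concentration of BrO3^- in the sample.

n(S2O3^2-) = 0.02425 × 0.06934 = 1.681 × 10^-3 mol
n(I2) = n(S2O3^2-)/2 = 8.407 × 10^-4 mol
From the 1:3 ratio, n(BrO3^-) in the aliquot = 1/3 × 8.407 × 10^-4 = 2.802 × 10^-4 mol
[BrO3^-] = 2.802 × 10^-4 / 0.02025 = 0.01384 mol/L

0.01384 mol/L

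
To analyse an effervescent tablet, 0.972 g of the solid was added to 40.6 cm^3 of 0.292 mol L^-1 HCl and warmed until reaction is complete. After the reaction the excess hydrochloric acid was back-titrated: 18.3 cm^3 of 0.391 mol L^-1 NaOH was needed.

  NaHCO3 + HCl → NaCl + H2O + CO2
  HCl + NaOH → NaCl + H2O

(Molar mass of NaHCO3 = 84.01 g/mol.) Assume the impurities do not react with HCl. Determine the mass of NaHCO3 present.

0.395 g

n(HCl) added = 0.0406 × 0.292 = 0.0119 mol
n(NaOH) used in back-titration = 0.0183 × 0.391 = 7.16 × 10^-3 mol
n(HCl) left over = 7.16 × 10^-3 mol (1:1 ratio)
n(HCl) consumed by analyte = 0.0119 − 7.16 × 10^-3 = 4.70 × 10^-3 mol
n(NaHCO3) = 4.70 × 10^-3 mol (1:1 ratio)
mass of NaHCO3 = 4.70 × 10^-3 × 84.01 = 0.395 g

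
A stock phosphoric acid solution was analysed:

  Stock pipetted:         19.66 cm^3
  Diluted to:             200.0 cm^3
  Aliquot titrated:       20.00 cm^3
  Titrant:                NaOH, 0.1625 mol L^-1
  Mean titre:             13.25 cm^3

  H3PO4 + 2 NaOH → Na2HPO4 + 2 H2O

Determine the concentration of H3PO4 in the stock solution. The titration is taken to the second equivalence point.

n(NaOH) = 0.01325 × 0.1625 = 2.153 × 10^-3 mol
From the 1:2 ratio, n(H3PO4) in the aliquot = 1/2 × 2.153 × 10^-3 = 1.077 × 10^-3 mol
[H3PO4]_dilute = 1.077 × 10^-3 / 0.02000 = 0.05383 mol/L
Dilution factor = 200.0 / 19.66 = 10.17
[H3PO4]_stock = 0.05383 × 10.17 = 0.5476 mol/L

0.5476 mol/L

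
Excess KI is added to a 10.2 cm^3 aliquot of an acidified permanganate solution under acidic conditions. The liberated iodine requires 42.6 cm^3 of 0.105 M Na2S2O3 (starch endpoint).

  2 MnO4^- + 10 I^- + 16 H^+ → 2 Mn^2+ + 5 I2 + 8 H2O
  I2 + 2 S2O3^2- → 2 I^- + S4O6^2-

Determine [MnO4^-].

n(S2O3^2-) = 0.0426 × 0.105 = 4.47 × 10^-3 mol
n(I2) = n(S2O3^2-)/2 = 2.24 × 10^-3 mol
From the 2:5 ratio, n(MnO4^-) in the aliquot = 2/5 × 2.24 × 10^-3 = 8.95 × 10^-4 mol
[MnO4^-] = 8.95 × 10^-4 / 0.0102 = 0.0877 mol/L

0.0877 M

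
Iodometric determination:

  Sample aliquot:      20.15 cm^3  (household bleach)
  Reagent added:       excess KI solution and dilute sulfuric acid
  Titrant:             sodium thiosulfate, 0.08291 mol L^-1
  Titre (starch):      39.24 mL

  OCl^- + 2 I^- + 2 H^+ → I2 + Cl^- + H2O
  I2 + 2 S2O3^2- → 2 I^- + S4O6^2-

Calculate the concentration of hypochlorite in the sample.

0.08073 mol/L

n(S2O3^2-) = 0.03924 × 0.08291 = 3.253 × 10^-3 mol
n(I2) = n(S2O3^2-)/2 = 1.627 × 10^-3 mol
n(OCl^-) in the aliquot = 1.627 × 10^-3 mol (1:1 ratio)
[OCl^-] = 1.627 × 10^-3 / 0.02015 = 0.08073 mol/L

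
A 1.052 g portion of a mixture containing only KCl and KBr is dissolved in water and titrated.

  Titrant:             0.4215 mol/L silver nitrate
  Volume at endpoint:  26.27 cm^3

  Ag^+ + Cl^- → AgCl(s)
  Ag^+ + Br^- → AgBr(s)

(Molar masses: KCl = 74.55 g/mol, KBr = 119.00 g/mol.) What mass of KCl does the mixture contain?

n(AgNO3) = 0.02627 × 0.4215 = 0.01107 mol
Let x = n(KCl), y = n(KBr).
Titrant: 1x + 1y = 0.01107;  mass: 74.55x + 119.00y = 1.052
Solving, x = 5.977 × 10^-3 mol, y = 5.096 × 10^-3 mol
mass of KCl = 5.977 × 10^-3 × 74.55 = 0.4456 g

0.4456 g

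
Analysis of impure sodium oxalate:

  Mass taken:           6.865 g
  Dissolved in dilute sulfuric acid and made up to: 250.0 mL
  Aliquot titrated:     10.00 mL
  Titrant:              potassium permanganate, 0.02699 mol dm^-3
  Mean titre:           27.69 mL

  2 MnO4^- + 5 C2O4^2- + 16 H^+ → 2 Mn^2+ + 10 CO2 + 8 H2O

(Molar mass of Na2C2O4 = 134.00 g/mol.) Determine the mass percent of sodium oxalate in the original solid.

91.17 %

n(KMnO4) per titration = 0.02769 × 0.02699 = 7.474 × 10^-4 mol
From the 5:2 ratio, n(Na2C2O4) in each aliquot = 5/2 × 7.474 × 10^-4 = 1.868 × 10^-3 mol
n(Na2C2O4) in the whole flask = 1.868 × 10^-3 × 250.0/10.00 = 0.04671 mol
mass of Na2C2O4 = 0.04671 × 134.00 = 6.259 g
% Na2C2O4 = 6.259 / 6.865 × 100 = 91.17 %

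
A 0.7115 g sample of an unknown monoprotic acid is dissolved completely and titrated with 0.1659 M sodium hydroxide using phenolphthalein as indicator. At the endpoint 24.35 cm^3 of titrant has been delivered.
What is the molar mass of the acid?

n(NaOH) = 0.02435 L × 0.1659 mol/L = 4.040 × 10^-3 mol
n(HA) = 4.040 × 10^-3 mol (1:1 ratio)
M = m / n = 0.7115 g / 4.040 × 10^-3 mol = 176.1 g/mol

176.1 g/mol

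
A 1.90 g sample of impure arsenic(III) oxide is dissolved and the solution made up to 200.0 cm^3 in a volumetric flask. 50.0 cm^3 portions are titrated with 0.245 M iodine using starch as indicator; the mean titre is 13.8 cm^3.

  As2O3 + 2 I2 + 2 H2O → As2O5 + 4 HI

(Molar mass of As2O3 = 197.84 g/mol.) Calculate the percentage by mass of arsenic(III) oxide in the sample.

70.4 %

n(I2) per titration = 0.0138 × 0.245 = 3.38 × 10^-3 mol
From the 1:2 ratio, n(As2O3) in each aliquot = 1/2 × 3.38 × 10^-3 = 1.69 × 10^-3 mol
n(As2O3) in the whole flask = 1.69 × 10^-3 × 200.0/50.0 = 6.76 × 10^-3 mol
mass of As2O3 = 6.76 × 10^-3 × 197.84 = 1.34 g
% As2O3 = 1.34 / 1.90 × 100 = 70.4 %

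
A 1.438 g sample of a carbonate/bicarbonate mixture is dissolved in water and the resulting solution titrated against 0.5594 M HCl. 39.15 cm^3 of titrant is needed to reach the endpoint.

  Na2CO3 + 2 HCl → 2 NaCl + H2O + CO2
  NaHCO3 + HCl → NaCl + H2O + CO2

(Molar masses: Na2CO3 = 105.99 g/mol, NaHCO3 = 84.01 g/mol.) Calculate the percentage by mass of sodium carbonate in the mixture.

n(HCl) = 0.03915 × 0.5594 = 0.02190 mol
Let x = n(Na2CO3), y = n(NaHCO3).
Titrant: 2x + 1y = 0.02190;  mass: 105.99x + 84.01y = 1.438
Solving, x = 6.479 × 10^-3 mol, y = 8.943 × 10^-3 mol
mass of Na2CO3 = 6.479 × 10^-3 × 105.99 = 0.6867 g
% Na2CO3 = 0.6867 / 1.438 × 100 = 47.75 %

47.75 %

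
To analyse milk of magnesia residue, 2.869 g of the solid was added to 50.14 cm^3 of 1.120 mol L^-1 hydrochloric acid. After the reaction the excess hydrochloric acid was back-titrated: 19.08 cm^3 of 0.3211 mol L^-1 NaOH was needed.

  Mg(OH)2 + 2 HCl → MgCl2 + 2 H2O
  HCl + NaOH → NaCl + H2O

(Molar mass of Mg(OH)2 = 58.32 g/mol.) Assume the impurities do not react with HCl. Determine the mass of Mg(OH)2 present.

n(HCl) added = 0.05014 × 1.120 = 0.05616 mol
n(NaOH) used in back-titration = 0.01908 × 0.3211 = 6.127 × 10^-3 mol
n(HCl) left over = 6.127 × 10^-3 mol (1:1 ratio)
n(HCl) consumed by analyte = 0.05616 − 6.127 × 10^-3 = 0.05003 mol
From the 1:2 ratio, n(Mg(OH)2) = 1/2 × 0.05003 = 0.02502 mol
mass of Mg(OH)2 = 0.02502 × 58.32 = 1.459 g

1.459 g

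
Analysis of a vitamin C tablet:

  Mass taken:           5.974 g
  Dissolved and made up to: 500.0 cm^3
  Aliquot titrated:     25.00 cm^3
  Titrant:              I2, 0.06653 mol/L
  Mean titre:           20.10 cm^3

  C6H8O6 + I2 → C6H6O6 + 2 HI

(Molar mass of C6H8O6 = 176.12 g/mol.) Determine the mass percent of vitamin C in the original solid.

n(I2) per titration = 0.02010 × 0.06653 = 1.337 × 10^-3 mol
n(C6H8O6) in each aliquot = 1.337 × 10^-3 mol (1:1 ratio)
n(C6H8O6) in the whole flask = 1.337 × 10^-3 × 500.0/25.00 = 0.02675 mol
mass of C6H8O6 = 0.02675 × 176.12 = 4.710 g
% C6H8O6 = 4.710 / 5.974 × 100 = 78.85 %

78.85 %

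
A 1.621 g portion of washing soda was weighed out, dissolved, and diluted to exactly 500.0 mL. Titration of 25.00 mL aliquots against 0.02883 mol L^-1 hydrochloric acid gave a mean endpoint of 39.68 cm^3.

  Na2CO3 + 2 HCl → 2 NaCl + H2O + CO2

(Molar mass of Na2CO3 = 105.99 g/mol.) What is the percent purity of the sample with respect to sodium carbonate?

74.80 %

n(HCl) per titration = 0.03968 × 0.02883 = 1.144 × 10^-3 mol
From the 1:2 ratio, n(Na2CO3) in each aliquot = 1/2 × 1.144 × 10^-3 = 5.720 × 10^-4 mol
n(Na2CO3) in the whole flask = 5.720 × 10^-4 × 500.0/25.00 = 0.01144 mol
mass of Na2CO3 = 0.01144 × 105.99 = 1.212 g
% Na2CO3 = 1.212 / 1.621 × 100 = 74.80 %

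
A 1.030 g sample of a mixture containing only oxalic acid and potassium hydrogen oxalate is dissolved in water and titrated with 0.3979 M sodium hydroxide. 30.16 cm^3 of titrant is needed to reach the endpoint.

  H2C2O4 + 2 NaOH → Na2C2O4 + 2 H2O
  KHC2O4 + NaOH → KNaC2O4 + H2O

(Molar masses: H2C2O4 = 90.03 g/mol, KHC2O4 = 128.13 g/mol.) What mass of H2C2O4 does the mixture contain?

n(NaOH) = 0.03016 × 0.3979 = 0.01200 mol
Let x = n(H2C2O4), y = n(KHC2O4).
Titrant: 2x + 1y = 0.01200;  mass: 90.03x + 128.13y = 1.030
Solving, x = 3.054 × 10^-3 mol, y = 5.893 × 10^-3 mol
mass of H2C2O4 = 3.054 × 10^-3 × 90.03 = 0.2749 g

0.2749 g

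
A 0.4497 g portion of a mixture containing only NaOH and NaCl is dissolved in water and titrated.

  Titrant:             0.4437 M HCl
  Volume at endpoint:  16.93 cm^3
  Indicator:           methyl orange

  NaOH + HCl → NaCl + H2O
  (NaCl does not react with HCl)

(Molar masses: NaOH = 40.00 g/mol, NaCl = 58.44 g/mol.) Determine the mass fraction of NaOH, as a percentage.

66.82 %

n(HCl) = 0.01693 × 0.4437 = 7.512 × 10^-3 mol
Let x = n(NaOH), y = n(NaCl).
Titrant: 1x = 7.512 × 10^-3;  mass: 40.00x + 58.44y = 0.4497
Solving, x = 7.512 × 10^-3 mol, y = 2.553 × 10^-3 mol
mass of NaOH = 7.512 × 10^-3 × 40.00 = 0.3005 g
% NaOH = 0.3005 / 0.4497 × 100 = 66.82 %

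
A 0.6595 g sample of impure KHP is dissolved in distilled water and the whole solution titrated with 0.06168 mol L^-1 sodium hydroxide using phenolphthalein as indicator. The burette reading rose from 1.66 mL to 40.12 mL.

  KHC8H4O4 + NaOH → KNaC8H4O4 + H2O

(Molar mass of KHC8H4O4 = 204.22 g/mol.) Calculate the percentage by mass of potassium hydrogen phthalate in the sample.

73.46 %

n(NaOH) = 0.03846 L × 0.06168 mol/L = 2.372 × 10^-3 mol
n(KHC8H4O4) = 2.372 × 10^-3 mol (1:1 ratio)
mass of KHC8H4O4 = 2.372 × 10^-3 × 204.22 g/mol = 0.4845 g
% KHC8H4O4 = 0.4845 / 0.6595 × 100 = 73.46 %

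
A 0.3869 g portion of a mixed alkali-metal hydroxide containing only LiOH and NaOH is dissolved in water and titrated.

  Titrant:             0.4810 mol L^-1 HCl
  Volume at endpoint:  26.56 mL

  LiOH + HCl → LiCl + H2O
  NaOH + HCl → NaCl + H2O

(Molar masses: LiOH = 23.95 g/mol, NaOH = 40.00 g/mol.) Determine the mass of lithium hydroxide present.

n(HCl) = 0.02656 × 0.4810 = 0.01278 mol
Let x = n(LiOH), y = n(NaOH).
Titrant: 1x + 1y = 0.01278;  mass: 23.95x + 40.00y = 0.3869
Solving, x = 7.733 × 10^-3 mol, y = 5.042 × 10^-3 mol
mass of LiOH = 7.733 × 10^-3 × 23.95 = 0.1852 g

0.1852 g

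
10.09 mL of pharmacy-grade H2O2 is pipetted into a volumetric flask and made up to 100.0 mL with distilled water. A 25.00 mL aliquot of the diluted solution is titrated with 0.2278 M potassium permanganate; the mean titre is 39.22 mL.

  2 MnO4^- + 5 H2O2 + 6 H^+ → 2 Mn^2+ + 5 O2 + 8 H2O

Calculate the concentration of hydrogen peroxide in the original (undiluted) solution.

n(KMnO4) = 0.03922 × 0.2278 = 8.934 × 10^-3 mol
From the 5:2 ratio, n(H2O2) in the aliquot = 5/2 × 8.934 × 10^-3 = 0.02234 mol
[H2O2]_dilute = 0.02234 / 0.02500 = 0.8934 mol/L
Dilution factor = 100.0 / 10.09 = 9.911
[H2O2]_stock = 0.8934 × 9.911 = 8.855 mol/L

8.855 M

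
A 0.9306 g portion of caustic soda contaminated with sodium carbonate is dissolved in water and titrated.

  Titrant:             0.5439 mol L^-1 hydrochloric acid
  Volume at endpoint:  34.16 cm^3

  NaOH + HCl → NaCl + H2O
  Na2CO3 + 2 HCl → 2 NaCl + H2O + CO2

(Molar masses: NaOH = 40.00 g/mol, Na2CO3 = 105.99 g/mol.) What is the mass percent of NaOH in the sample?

n(HCl) = 0.03416 × 0.5439 = 0.01858 mol
Let x = n(NaOH), y = n(Na2CO3).
Titrant: 1x + 2y = 0.01858;  mass: 40.00x + 105.99y = 0.9306
Solving, x = 4.158 × 10^-3 mol, y = 7.211 × 10^-3 mol
mass of NaOH = 4.158 × 10^-3 × 40.00 = 0.1663 g
% NaOH = 0.1663 / 0.9306 × 100 = 17.87 %

17.87 %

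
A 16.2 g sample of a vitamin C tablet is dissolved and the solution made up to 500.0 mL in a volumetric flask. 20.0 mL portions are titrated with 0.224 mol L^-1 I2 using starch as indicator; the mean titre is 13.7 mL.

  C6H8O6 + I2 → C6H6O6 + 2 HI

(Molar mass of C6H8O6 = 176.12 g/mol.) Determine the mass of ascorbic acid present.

13.5 g

n(I2) per titration = 0.0137 × 0.224 = 3.07 × 10^-3 mol
n(C6H8O6) in each aliquot = 3.07 × 10^-3 mol (1:1 ratio)
n(C6H8O6) in the whole flask = 3.07 × 10^-3 × 500.0/20.0 = 0.0767 mol
mass of C6H8O6 = 0.0767 × 176.12 = 13.5 g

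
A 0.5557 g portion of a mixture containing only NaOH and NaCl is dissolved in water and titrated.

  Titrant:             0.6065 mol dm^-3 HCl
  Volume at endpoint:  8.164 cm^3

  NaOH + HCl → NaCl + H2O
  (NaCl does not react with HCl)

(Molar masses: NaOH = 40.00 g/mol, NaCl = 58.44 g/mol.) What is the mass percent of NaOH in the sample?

35.64 %

n(HCl) = 0.008164 × 0.6065 = 4.951 × 10^-3 mol
Let x = n(NaOH), y = n(NaCl).
Titrant: 1x = 4.951 × 10^-3;  mass: 40.00x + 58.44y = 0.5557
Solving, x = 4.951 × 10^-3 mol, y = 6.120 × 10^-3 mol
mass of NaOH = 4.951 × 10^-3 × 40.00 = 0.1981 g
% NaOH = 0.1981 / 0.5557 × 100 = 35.64 %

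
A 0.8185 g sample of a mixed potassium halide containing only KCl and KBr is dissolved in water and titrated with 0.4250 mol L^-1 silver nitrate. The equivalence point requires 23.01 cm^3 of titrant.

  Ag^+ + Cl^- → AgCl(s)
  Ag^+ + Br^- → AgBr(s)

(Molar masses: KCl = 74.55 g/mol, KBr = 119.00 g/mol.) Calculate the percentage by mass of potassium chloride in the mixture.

70.74 %

n(AgNO3) = 0.02301 × 0.4250 = 9.779 × 10^-3 mol
Let x = n(KCl), y = n(KBr).
Titrant: 1x + 1y = 9.779 × 10^-3;  mass: 74.55x + 119.00y = 0.8185
Solving, x = 7.767 × 10^-3 mol, y = 2.013 × 10^-3 mol
mass of KCl = 7.767 × 10^-3 × 74.55 = 0.5790 g
% KCl = 0.5790 / 0.8185 × 100 = 70.74 %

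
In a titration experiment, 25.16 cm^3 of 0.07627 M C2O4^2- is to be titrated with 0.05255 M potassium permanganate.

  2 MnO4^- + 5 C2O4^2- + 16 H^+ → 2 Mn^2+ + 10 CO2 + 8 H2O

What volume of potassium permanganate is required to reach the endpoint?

14.61 mL

n(C2O4^2-) = 0.02516 L × 0.07627 mol/L = 1.919 × 10^-3 mol
From the 2:5 stoichiometry, n(KMnO4) = 2/5 × 1.919 × 10^-3 = 7.676 × 10^-4 mol
V(KMnO4) = 7.676 × 10^-4 mol / 0.05255 mol/L = 0.01461 L = 14.61 mL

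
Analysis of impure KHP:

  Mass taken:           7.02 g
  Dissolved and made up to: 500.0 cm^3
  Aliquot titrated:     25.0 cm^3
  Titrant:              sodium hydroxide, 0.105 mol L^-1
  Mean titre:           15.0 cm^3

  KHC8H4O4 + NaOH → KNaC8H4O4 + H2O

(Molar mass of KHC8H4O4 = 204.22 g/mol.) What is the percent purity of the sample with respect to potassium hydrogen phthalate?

n(NaOH) per titration = 0.0150 × 0.105 = 1.57 × 10^-3 mol
n(KHC8H4O4) in each aliquot = 1.57 × 10^-3 mol (1:1 ratio)
n(KHC8H4O4) in the whole flask = 1.57 × 10^-3 × 500.0/25.0 = 0.0315 mol
mass of KHC8H4O4 = 0.0315 × 204.22 = 6.43 g
% KHC8H4O4 = 6.43 / 7.02 × 100 = 91.6 %

91.6 %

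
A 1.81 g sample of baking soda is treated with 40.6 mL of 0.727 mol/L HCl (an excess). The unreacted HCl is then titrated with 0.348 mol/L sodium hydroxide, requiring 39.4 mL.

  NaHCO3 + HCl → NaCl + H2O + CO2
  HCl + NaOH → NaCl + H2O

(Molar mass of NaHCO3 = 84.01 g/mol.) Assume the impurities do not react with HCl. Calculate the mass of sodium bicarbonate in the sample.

n(HCl) added = 0.0406 × 0.727 = 0.0295 mol
n(NaOH) used in back-titration = 0.0394 × 0.348 = 0.0137 mol
n(HCl) left over = 0.0137 mol (1:1 ratio)
n(HCl) consumed by analyte = 0.0295 − 0.0137 = 0.0158 mol
n(NaHCO3) = 0.0158 mol (1:1 ratio)
mass of NaHCO3 = 0.0158 × 84.01 = 1.33 g

1.33 g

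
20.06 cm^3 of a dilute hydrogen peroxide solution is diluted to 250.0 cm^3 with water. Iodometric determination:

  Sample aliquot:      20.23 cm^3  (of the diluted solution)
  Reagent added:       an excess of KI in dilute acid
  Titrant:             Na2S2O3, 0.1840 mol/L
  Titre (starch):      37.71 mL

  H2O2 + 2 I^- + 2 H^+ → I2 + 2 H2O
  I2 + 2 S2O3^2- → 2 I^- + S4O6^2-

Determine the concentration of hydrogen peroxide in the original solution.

n(S2O3^2-) = 0.03771 × 0.1840 = 6.939 × 10^-3 mol
n(I2) = n(S2O3^2-)/2 = 3.469 × 10^-3 mol
n(H2O2) in the aliquot = 3.469 × 10^-3 mol (1:1 ratio)
[H2O2]_dilute = 3.469 × 10^-3 / 0.02023 = 0.1715 mol/L
[H2O2]_original = 0.1715 × 250.0/20.06 = 2.137 mol/L

2.137 mol/L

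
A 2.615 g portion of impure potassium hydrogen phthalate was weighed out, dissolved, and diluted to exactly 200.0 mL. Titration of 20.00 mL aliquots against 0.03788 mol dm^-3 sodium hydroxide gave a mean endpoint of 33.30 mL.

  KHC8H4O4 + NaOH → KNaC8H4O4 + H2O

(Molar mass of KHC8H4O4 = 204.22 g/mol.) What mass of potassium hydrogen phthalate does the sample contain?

n(NaOH) per titration = 0.03330 × 0.03788 = 1.261 × 10^-3 mol
n(KHC8H4O4) in each aliquot = 1.261 × 10^-3 mol (1:1 ratio)
n(KHC8H4O4) in the whole flask = 1.261 × 10^-3 × 200.0/20.00 = 0.01261 mol
mass of KHC8H4O4 = 0.01261 × 204.22 = 2.576 g

2.576 g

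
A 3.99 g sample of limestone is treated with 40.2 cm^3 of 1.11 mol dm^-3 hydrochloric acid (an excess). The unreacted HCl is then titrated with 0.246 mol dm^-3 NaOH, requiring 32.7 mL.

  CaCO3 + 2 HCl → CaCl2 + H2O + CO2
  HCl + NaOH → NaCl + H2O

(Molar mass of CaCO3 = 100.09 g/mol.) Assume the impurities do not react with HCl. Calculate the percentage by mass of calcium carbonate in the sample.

45.9 %

n(HCl) added = 0.0402 × 1.11 = 0.0446 mol
n(NaOH) used in back-titration = 0.0327 × 0.246 = 8.04 × 10^-3 mol
n(HCl) left over = 8.04 × 10^-3 mol (1:1 ratio)
n(HCl) consumed by analyte = 0.0446 − 8.04 × 10^-3 = 0.0366 mol
From the 1:2 ratio, n(CaCO3) = 1/2 × 0.0366 = 0.0183 mol
mass of CaCO3 = 0.0183 × 100.09 = 1.83 g
% CaCO3 = 1.83 / 3.99 × 100 = 45.9 %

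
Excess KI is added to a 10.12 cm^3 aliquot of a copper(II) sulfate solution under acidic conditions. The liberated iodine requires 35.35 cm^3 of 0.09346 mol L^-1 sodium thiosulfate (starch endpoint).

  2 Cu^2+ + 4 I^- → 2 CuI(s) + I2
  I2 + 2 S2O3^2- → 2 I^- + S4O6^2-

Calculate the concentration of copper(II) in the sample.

n(S2O3^2-) = 0.03535 × 0.09346 = 3.304 × 10^-3 mol
n(I2) = n(S2O3^2-)/2 = 1.652 × 10^-3 mol
From the 2:1 ratio, n(Cu2+) in the aliquot = 2/1 × 1.652 × 10^-3 = 3.304 × 10^-3 mol
[Cu2+] = 3.304 × 10^-3 / 0.01012 = 0.3265 mol/L

0.3265 mol/L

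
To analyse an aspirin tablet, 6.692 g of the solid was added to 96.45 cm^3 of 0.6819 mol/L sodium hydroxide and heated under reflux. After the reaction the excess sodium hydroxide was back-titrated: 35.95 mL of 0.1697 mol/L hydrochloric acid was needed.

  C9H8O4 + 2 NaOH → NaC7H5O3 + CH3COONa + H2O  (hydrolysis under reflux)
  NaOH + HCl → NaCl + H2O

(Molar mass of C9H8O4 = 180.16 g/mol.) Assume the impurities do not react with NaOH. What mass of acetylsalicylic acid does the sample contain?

5.375 g

n(NaOH) added = 0.09645 × 0.6819 = 0.06577 mol
n(HCl) used in back-titration = 0.03595 × 0.1697 = 6.101 × 10^-3 mol
n(NaOH) left over = 6.101 × 10^-3 mol (1:1 ratio)
n(NaOH) consumed by analyte = 0.06577 − 6.101 × 10^-3 = 0.05967 mol
From the 1:2 ratio, n(C9H8O4) = 1/2 × 0.05967 = 0.02983 mol
mass of C9H8O4 = 0.02983 × 180.16 = 5.375 g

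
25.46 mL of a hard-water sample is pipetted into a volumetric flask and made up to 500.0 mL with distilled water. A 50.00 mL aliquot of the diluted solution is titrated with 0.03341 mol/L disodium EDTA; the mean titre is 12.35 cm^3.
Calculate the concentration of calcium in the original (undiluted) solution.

0.1621 mol/L

Ca^2+ + EDTA^4- → [Ca(EDTA)]^2-
n(EDTA) = 0.01235 × 0.03341 = 4.126 × 10^-4 mol
n(Ca2+) in the aliquot = 4.126 × 10^-4 mol (1:1 ratio)
[Ca2+]_dilute = 4.126 × 10^-4 / 0.05000 = 0.008252 mol/L
Dilution factor = 500.0 / 25.46 = 19.64
[Ca2+]_stock = 0.008252 × 19.64 = 0.1621 mol/L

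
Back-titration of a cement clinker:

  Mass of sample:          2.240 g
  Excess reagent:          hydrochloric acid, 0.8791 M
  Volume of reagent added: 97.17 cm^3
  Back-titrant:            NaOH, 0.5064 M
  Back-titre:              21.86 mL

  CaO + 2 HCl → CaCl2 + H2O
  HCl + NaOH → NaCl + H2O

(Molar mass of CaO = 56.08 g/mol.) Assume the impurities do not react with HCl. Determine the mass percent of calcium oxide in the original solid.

93.07 %

n(HCl) added = 0.09717 × 0.8791 = 0.08542 mol
n(NaOH) used in back-titration = 0.02186 × 0.5064 = 0.01107 mol
n(HCl) left over = 0.01107 mol (1:1 ratio)
n(HCl) consumed by analyte = 0.08542 − 0.01107 = 0.07435 mol
From the 1:2 ratio, n(CaO) = 1/2 × 0.07435 = 0.03718 mol
mass of CaO = 0.03718 × 56.08 = 2.085 g
% CaO = 2.085 / 2.240 × 100 = 93.07 %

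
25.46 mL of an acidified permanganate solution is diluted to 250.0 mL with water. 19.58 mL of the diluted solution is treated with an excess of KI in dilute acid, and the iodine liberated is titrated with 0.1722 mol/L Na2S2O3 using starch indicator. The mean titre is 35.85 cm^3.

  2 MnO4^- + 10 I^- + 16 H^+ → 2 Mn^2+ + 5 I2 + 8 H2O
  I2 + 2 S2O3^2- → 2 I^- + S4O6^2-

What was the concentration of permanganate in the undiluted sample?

0.6192 mol/L

n(S2O3^2-) = 0.03585 × 0.1722 = 6.173 × 10^-3 mol
n(I2) = n(S2O3^2-)/2 = 3.087 × 10^-3 mol
From the 2:5 ratio, n(MnO4^-) in the aliquot = 2/5 × 3.087 × 10^-3 = 1.235 × 10^-3 mol
[MnO4^-]_dilute = 1.235 × 10^-3 / 0.01958 = 0.06306 mol/L
[MnO4^-]_original = 0.06306 × 250.0/25.46 = 0.6192 mol/L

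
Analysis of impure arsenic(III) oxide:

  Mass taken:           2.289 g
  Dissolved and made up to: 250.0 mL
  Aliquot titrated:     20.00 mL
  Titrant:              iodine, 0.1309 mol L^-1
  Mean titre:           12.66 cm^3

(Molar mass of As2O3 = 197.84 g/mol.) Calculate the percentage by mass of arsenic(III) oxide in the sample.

As2O3 + 2 I2 + 2 H2O → As2O5 + 4 HI
n(I2) per titration = 0.01266 × 0.1309 = 1.657 × 10^-3 mol
From the 1:2 ratio, n(As2O3) in each aliquot = 1/2 × 1.657 × 10^-3 = 8.286 × 10^-4 mol
n(As2O3) in the whole flask = 8.286 × 10^-4 × 250.0/20.00 = 0.01036 mol
mass of As2O3 = 0.01036 × 197.84 = 2.049 g
% As2O3 = 2.049 / 2.289 × 100 = 89.52 %

89.52 %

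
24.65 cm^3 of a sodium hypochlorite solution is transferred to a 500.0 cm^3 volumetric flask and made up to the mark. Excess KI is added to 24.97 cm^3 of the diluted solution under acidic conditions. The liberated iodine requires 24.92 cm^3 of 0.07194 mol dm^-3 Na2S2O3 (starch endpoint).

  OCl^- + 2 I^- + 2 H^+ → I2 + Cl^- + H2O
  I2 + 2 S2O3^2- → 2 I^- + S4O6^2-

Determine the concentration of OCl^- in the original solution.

0.7282 mol/L

n(S2O3^2-) = 0.02492 × 0.07194 = 1.793 × 10^-3 mol
n(I2) = n(S2O3^2-)/2 = 8.964 × 10^-4 mol
n(OCl^-) in the aliquot = 8.964 × 10^-4 mol (1:1 ratio)
[OCl^-]_dilute = 8.964 × 10^-4 / 0.02497 = 0.03590 mol/L
[OCl^-]_original = 0.03590 × 500.0/24.65 = 0.7282 mol/L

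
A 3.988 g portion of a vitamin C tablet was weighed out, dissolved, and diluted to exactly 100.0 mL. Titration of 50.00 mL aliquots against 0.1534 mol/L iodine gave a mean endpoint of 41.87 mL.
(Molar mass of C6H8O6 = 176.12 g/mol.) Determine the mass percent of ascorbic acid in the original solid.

56.73 %

C6H8O6 + I2 → C6H6O6 + 2 HI
n(I2) per titration = 0.04187 × 0.1534 = 6.423 × 10^-3 mol
n(C6H8O6) in each aliquot = 6.423 × 10^-3 mol (1:1 ratio)
n(C6H8O6) in the whole flask = 6.423 × 10^-3 × 100.0/50.00 = 0.01285 mol
mass of C6H8O6 = 0.01285 × 176.12 = 2.262 g
% C6H8O6 = 2.262 / 3.988 × 100 = 56.73 %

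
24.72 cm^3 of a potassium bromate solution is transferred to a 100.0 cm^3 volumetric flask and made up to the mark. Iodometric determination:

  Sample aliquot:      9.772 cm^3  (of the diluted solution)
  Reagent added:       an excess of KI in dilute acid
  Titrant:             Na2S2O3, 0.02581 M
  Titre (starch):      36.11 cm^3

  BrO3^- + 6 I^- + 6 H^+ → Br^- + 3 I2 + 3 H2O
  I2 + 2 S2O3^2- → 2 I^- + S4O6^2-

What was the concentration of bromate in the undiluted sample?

n(S2O3^2-) = 0.03611 × 0.02581 = 9.320 × 10^-4 mol
n(I2) = n(S2O3^2-)/2 = 4.660 × 10^-4 mol
From the 1:3 ratio, n(BrO3^-) in the aliquot = 1/3 × 4.660 × 10^-4 = 1.553 × 10^-4 mol
[BrO3^-]_dilute = 1.553 × 10^-4 / 0.009772 = 0.01590 mol/L
[BrO3^-]_original = 0.01590 × 100.0/24.72 = 0.06430 mol/L

0.06430 M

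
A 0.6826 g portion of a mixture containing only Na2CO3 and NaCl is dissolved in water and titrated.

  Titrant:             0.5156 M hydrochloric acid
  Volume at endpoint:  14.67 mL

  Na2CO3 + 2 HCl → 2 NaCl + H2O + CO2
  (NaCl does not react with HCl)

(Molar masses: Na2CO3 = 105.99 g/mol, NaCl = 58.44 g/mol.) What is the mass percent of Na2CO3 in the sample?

n(HCl) = 0.01467 × 0.5156 = 7.564 × 10^-3 mol
Let x = n(Na2CO3), y = n(NaCl).
Titrant: 2x = 7.564 × 10^-3;  mass: 105.99x + 58.44y = 0.6826
Solving, x = 3.782 × 10^-3 mol, y = 4.821 × 10^-3 mol
mass of Na2CO3 = 3.782 × 10^-3 × 105.99 = 0.4008 g
% Na2CO3 = 0.4008 / 0.6826 × 100 = 58.72 %

58.72 %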